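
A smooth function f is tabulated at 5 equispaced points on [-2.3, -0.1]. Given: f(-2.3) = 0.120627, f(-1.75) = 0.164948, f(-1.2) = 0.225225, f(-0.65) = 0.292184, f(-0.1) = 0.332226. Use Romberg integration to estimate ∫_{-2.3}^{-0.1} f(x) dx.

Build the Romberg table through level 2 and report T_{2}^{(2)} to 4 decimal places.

0.5011

T_{0}^{(0)} (trapezoid, 1 panel, h=2.2000): 0.498138
T_{1}^{(0)} (trapezoid, 2 panels, h=1.1000): 0.496817
T_{2}^{(0)} (trapezoid, 4 panels, h=0.5500): 0.499831
T_{1}^{(1)} = 0.496817 + (0.496817 − 0.498138)/3 = 0.496377
T_{2}^{(1)} = 0.499831 + (0.499831 − 0.496817)/3 = 0.500836
T_{2}^{(2)} = 0.500836 + (0.500836 − 0.496377)/15 = 0.501133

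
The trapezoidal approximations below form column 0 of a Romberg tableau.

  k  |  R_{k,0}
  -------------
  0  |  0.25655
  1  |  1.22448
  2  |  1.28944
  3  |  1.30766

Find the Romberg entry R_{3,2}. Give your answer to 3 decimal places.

1.314

Richardson extrapolation on the trapezoidal column (denominator 4−1=3):
R_{2,1} = 1.28944 + (1.28944 − 1.22448)/3 = 1.31109
R_{3,1} = (4·1.30766 − 1.28944) / 3 = 1.31373
R_{3,2} = (16·1.31373 − 1.31109) / 15 = 1.31391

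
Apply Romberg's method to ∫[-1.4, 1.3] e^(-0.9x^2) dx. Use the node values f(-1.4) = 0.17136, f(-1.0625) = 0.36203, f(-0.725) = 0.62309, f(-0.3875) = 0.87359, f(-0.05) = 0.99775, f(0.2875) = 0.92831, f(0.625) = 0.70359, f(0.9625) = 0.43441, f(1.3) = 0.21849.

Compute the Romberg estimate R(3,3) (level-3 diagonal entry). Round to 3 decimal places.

1.737

R(0,0) (trapezoid, 1 panel, h=2.7000): 0.52630
R(1,0) (trapezoid, 2 panels, h=1.3500): 1.61011
R(2,0) (trapezoid, 4 panels, h=0.6750): 1.70056
R(3,0) (trapezoid, 8 panels, h=0.3375): 1.72722
R(1,1) = 1.61011 + (1.61011 − 0.52630)/3 = 1.97138
R(2,1) = 1.70056 + (1.70056 − 1.61011)/3 = 1.73071
R(3,1) = 1.72722 + (1.72722 − 1.70056)/3 = 1.73611
R(2,2) = 1.73071 + (1.73071 − 1.97138)/15 = 1.71467
R(3,2) = 1.73611 + (1.73611 − 1.73071)/15 = 1.73647
R(3,3) = 1.73647 + (1.73647 − 1.71467)/63 = 1.73682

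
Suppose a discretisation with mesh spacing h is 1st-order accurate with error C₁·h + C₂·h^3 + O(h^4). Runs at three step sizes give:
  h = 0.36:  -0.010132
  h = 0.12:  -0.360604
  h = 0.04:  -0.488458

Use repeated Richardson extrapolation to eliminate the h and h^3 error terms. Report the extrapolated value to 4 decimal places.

First eliminate the h term (factor 3^1 = 3):
  B₁ = (3·(-0.360604) − (-0.010132))/2 = -0.535840
  B₂ = (3·(-0.488458) − (-0.360604))/2 = -0.552385
Then eliminate the h^3 term (factor 3^3 = 27):
  (27·(-0.552385) − (-0.535840))/26 = -0.553021

-0.5530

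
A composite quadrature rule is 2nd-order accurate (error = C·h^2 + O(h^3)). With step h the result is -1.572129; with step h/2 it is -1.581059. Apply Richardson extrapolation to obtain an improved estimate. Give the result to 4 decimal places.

-1.5840

The leading error scales as h^2; refining by a factor of 2 reduces it by 2^2 = 4.
Extrapolated value = (4·A(h/2) − A(h)) / (4 − 1)
= (4·(-1.581059) − (-1.572129)) / 3
= -4.752107 / 3 = -1.584036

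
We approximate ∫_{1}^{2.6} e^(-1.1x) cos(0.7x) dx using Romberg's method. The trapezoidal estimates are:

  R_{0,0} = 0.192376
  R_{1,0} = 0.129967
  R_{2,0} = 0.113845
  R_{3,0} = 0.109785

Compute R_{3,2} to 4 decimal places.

Richardson extrapolation on the trapezoidal column (denominator 4−1=3):
R_{2,1} = 0.113845 + (0.113845 − 0.129967)/3 = 0.108471
R_{3,1} = 0.109785 + (0.109785 − 0.113845)/3 = 0.108432
R_{3,2} = 0.108432 + (0.108432 − 0.108471)/15 = 0.108429

0.1084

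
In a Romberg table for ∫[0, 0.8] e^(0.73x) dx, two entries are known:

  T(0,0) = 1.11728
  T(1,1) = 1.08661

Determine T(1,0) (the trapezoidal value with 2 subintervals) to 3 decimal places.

1.094

From T(1,1) = (4·T(1,0) − T(0,0))/3, solve for T(1,0):
4·T(1,0) = 3·1.08661 + 1.11728 = 4.37711
T(1,0) = 1.09428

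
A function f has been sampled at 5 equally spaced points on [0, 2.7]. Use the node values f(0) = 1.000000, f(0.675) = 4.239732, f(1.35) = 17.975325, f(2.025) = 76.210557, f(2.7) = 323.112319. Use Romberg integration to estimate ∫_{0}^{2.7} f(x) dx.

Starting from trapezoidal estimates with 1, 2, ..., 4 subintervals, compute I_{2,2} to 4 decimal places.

I_{0,0} (trapezoid, 1 panel, h=2.7000): 437.551631
I_{1,0} (trapezoid, 2 panels, h=1.3500): 243.042504
I_{2,0} (trapezoid, 4 panels, h=0.6750): 175.825197
I_{1,1} = 243.042504 + (243.042504 − 437.551631)/3 = 178.206128
I_{2,1} = 175.825197 + (175.825197 − 243.042504)/3 = 153.419428
I_{2,2} = 153.419428 + (153.419428 − 178.206128)/15 = 151.766981

151.7670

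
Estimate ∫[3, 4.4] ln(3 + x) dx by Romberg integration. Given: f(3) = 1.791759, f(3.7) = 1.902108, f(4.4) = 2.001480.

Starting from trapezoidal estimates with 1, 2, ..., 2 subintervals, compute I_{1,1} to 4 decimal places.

2.6604

I_{0,0} (trapezoid, 1 panel, h=1.4000): 2.655267
I_{1,0} (trapezoid, 2 panels, h=0.7000): 2.659109
I_{1,1} = 2.659109 + (2.659109 − 2.655267)/3 = 2.660390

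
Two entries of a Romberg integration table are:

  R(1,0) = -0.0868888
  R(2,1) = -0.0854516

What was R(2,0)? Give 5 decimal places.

-0.08581

From R(2,1) = (4·R(2,0) − R(1,0))/3, solve for R(2,0):
4·R(2,0) = 3·(-0.0854516) + (-0.0868888) = -0.3432436
R(2,0) = -0.0858109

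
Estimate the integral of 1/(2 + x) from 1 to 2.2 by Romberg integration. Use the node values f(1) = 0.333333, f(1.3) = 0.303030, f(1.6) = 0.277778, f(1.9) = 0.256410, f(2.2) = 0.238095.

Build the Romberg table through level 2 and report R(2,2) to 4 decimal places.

R(0,0) (trapezoid, 1 panel, h=1.2000): 0.342857
R(1,0) (trapezoid, 2 panels, h=0.6000): 0.338095
R(2,0) (trapezoid, 4 panels, h=0.3000): 0.336880
R(1,1) = 0.338095 + (0.338095 − 0.342857)/3 = 0.336508
R(2,1) = 0.336880 + (0.336880 − 0.338095)/3 = 0.336475
R(2,2) = 0.336475 + (0.336475 − 0.336508)/15 = 0.336473

0.3365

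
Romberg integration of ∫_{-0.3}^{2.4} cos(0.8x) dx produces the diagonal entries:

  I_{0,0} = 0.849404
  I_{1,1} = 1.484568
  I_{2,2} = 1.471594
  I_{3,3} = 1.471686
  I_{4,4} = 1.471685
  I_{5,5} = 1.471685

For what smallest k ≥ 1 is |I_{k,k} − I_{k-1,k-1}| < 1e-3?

|I_{1,1} − I_{0,0}| = 0.635164 ≥ 1e-3
|I_{2,2} − I_{1,1}| = 0.012974 ≥ 1e-3
|I_{3,3} − I_{2,2}| = 0.000092 < 1e-3

k = 3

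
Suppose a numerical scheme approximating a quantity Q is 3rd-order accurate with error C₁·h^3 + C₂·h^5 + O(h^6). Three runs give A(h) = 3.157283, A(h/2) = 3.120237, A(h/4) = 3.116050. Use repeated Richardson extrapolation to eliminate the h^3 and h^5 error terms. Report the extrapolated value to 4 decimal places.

First eliminate the h^3 term (factor 2^3 = 8):
  B₁ = (8·3.120237 − 3.157283)/7 = 3.114945
  B₂ = (8·3.116050 − 3.120237)/7 = 3.115452
Then eliminate the h^5 term (factor 2^5 = 32):
  (32·3.115452 − 3.114945)/31 = 3.115468

3.1155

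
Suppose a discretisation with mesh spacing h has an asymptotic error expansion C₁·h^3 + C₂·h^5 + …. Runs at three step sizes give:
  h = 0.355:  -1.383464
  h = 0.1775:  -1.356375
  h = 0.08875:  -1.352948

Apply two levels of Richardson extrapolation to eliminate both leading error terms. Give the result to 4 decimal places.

First eliminate the h^3 term (factor 2^3 = 8):
  B₁ = (8·(-1.356375) − (-1.383464))/7 = -1.352505
  B₂ = (8·(-1.352948) − (-1.356375))/7 = -1.352458
Then eliminate the h^5 term (factor 2^5 = 32):
  (32·(-1.352458) − (-1.352505))/31 = -1.352456

-1.3525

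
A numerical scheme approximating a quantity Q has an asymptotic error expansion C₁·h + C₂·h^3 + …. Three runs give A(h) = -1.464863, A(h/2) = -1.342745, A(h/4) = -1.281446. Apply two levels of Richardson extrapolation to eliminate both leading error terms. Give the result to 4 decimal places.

First eliminate the h term (factor 2^1 = 2):
  B₁ = (2·(-1.342745) − (-1.464863))/1 = -1.220627
  B₂ = (2·(-1.281446) − (-1.342745))/1 = -1.220147
Then eliminate the h^3 term (factor 2^3 = 8):
  (8·(-1.220147) − (-1.220627))/7 = -1.220078

-1.2201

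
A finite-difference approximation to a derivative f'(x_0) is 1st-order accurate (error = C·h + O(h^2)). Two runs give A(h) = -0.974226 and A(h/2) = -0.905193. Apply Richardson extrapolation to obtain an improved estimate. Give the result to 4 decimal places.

-0.8362

Extrapolated value = (2·A(h/2) − A(h)) / (2 − 1)
= (2·(-0.905193) − (-0.974226)) / 1
= -0.836160 / 1 = -0.836160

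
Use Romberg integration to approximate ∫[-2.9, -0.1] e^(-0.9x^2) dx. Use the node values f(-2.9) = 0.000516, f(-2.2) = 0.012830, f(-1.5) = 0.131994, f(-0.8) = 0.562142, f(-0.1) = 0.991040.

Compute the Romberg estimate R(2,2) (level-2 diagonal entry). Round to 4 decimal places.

R(0,0) (trapezoid, 1 panel, h=2.8000): 1.388178
R(1,0) (trapezoid, 2 panels, h=1.4000): 0.878881
R(2,0) (trapezoid, 4 panels, h=0.7000): 0.841921
R(1,1) = 0.878881 + (0.878881 − 1.388178)/3 = 0.709115
R(2,1) = 0.841921 + (0.841921 − 0.878881)/3 = 0.829601
R(2,2) = 0.829601 + (0.829601 − 0.709115)/15 = 0.837633

0.8376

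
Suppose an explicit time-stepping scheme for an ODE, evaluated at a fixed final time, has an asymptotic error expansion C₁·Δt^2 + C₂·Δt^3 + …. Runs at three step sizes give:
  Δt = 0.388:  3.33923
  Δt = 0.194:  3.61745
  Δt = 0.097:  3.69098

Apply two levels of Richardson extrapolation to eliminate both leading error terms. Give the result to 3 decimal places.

First eliminate the Δt^2 term (factor 2^2 = 4):
  B₁ = (4·3.61745 − 3.33923)/3 = 3.71019
  B₂ = (4·3.69098 − 3.61745)/3 = 3.71549
Then eliminate the Δt^3 term (factor 2^3 = 8):
  (8·3.71549 − 3.71019)/7 = 3.71625

3.716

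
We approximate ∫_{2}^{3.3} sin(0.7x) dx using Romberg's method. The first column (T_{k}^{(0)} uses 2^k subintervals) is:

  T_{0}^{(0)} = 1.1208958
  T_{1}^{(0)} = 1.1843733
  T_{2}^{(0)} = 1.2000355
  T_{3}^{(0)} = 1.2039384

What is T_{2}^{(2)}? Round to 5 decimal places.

Richardson extrapolation on the trapezoidal column (denominator 4−1=3):
T_{1}^{(1)} = 1.1843733 + (1.1843733 − 1.1208958)/3 = 1.2055325
T_{2}^{(1)} = 1.2000355 + (1.2000355 − 1.1843733)/3 = 1.2052562
T_{2}^{(2)} = 1.2052562 + (1.2052562 − 1.2055325)/15 = 1.2052378

1.20524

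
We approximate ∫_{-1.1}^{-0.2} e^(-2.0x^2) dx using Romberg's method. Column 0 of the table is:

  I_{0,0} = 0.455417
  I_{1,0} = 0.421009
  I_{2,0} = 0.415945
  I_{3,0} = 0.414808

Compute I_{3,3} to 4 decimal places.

0.4144

Richardson extrapolation on the trapezoidal column (denominator 4−1=3):
I_{1,1} = 0.421009 + (0.421009 − 0.455417)/3 = 0.409540
I_{2,1} = 0.415945 + (0.415945 − 0.421009)/3 = 0.414257
I_{3,1} = (4·0.414808 − 0.415945) / 3 = 0.414429
I_{2,2} = (16·0.414257 − 0.409540) / 15 = 0.414571
I_{3,2} = 0.414429 + (0.414429 − 0.414257)/15 = 0.414440
I_{3,3} = (64·0.414440 − 0.414571) / 63 = 0.414438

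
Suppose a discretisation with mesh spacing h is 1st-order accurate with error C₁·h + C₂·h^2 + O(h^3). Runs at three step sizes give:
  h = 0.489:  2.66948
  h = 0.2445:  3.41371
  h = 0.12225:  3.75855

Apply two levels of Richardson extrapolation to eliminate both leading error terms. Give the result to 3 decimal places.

First eliminate the h term (factor 2^1 = 2):
  B₁ = (2·3.41371 − 2.66948)/1 = 4.15794
  B₂ = (2·3.75855 − 3.41371)/1 = 4.10339
Then eliminate the h^2 term (factor 2^2 = 4):
  (4·4.10339 − 4.15794)/3 = 4.08521

4.085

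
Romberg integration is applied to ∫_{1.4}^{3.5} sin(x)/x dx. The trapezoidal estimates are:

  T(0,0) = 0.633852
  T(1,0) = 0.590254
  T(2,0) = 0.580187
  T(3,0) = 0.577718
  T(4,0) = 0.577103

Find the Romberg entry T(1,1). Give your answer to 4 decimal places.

Richardson extrapolation on the trapezoidal column (denominator 4−1=3):
T(1,1) = (4·0.590254 − 0.633852) / 3 = 0.575721

0.5757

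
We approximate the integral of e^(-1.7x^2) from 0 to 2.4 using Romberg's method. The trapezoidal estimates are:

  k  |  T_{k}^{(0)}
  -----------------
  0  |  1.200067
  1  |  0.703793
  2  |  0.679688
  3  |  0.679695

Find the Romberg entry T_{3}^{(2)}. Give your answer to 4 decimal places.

T_{2}^{(1)} = 0.679688 + (0.679688 − 0.703793)/3 = 0.671653
T_{3}^{(1)} = 0.679695 + (0.679695 − 0.679688)/3 = 0.679697
T_{3}^{(2)} = 0.679697 + (0.679697 − 0.671653)/15 = 0.680233

0.6802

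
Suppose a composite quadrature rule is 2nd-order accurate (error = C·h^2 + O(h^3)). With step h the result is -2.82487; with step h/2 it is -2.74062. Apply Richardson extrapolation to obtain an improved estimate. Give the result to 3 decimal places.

Extrapolated value = (4·A(h/2) − A(h)) / (4 − 1)
= (4·(-2.74062) − (-2.82487)) / 3
= -8.13761 / 3 = -2.71254

-2.713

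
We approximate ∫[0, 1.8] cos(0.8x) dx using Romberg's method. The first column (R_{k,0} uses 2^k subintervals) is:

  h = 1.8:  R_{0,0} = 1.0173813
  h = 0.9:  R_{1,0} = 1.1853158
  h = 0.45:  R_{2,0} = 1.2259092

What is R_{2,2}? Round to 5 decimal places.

1.23932

Richardson extrapolation on the trapezoidal column (denominator 4−1=3):
R_{1,1} = (4·1.1853158 − 1.0173813) / 3 = 1.2412940
R_{2,1} = (4·1.2259092 − 1.1853158) / 3 = 1.2394403
R_{2,2} = (16·1.2394403 − 1.2412940) / 15 = 1.2393167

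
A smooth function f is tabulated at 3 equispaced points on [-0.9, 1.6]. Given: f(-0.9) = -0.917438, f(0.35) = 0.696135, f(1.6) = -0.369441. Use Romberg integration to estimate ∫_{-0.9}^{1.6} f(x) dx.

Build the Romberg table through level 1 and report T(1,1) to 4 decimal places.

0.6240

T(0,0) (trapezoid, 1 panel, h=2.5000): -1.608599
T(1,0) (trapezoid, 2 panels, h=1.2500): 0.065869
T(1,1) = 0.065869 + (0.065869 − (-1.608599))/3 = 0.624025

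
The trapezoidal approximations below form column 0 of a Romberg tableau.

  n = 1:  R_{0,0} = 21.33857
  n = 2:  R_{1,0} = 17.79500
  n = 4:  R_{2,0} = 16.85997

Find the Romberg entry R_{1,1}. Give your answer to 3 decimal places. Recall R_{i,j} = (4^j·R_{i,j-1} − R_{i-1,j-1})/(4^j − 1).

R_{1,1} = 17.79500 + (17.79500 − 21.33857)/3 = 16.61381

16.614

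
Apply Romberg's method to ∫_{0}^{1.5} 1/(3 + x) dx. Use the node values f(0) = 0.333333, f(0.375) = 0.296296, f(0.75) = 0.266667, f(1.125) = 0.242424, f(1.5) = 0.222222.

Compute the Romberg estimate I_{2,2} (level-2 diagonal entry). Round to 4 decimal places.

0.4055

I_{0,0} (trapezoid, 1 panel, h=1.5000): 0.416666
I_{1,0} (trapezoid, 2 panels, h=0.7500): 0.408333
I_{2,0} (trapezoid, 4 panels, h=0.3750): 0.406187
I_{1,1} = 0.408333 + (0.408333 − 0.416666)/3 = 0.405555
I_{2,1} = 0.406187 + (0.406187 − 0.408333)/3 = 0.405472
I_{2,2} = 0.405472 + (0.405472 − 0.405555)/15 = 0.405466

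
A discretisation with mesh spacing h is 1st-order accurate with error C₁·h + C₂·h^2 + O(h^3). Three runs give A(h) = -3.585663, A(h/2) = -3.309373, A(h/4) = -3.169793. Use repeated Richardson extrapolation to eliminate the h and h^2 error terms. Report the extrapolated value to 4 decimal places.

-3.0293

First eliminate the h term (factor 2^1 = 2):
  B₁ = (2·(-3.309373) − (-3.585663))/1 = -3.033083
  B₂ = (2·(-3.169793) − (-3.309373))/1 = -3.030213
Then eliminate the h^2 term (factor 2^2 = 4):
  (4·(-3.030213) − (-3.033083))/3 = -3.029256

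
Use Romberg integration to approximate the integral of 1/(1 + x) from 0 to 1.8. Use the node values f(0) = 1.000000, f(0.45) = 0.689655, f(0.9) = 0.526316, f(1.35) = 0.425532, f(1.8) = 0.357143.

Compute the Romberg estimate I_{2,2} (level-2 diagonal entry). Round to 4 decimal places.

I_{0,0} (trapezoid, 1 panel, h=1.8000): 1.221429
I_{1,0} (trapezoid, 2 panels, h=0.9000): 1.084399
I_{2,0} (trapezoid, 4 panels, h=0.4500): 1.044034
I_{1,1} = 1.084399 + (1.084399 − 1.221429)/3 = 1.038722
I_{2,1} = 1.044034 + (1.044034 − 1.084399)/3 = 1.030579
I_{2,2} = 1.030579 + (1.030579 − 1.038722)/15 = 1.030036

1.0300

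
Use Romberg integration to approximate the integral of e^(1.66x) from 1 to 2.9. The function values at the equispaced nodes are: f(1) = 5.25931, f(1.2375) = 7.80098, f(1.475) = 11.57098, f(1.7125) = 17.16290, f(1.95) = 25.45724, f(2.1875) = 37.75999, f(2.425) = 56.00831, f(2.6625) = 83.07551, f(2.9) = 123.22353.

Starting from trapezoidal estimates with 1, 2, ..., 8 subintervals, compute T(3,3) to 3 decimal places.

71.063

T(0,0) (trapezoid, 1 panel, h=1.9000): 122.05870
T(1,0) (trapezoid, 2 panels, h=0.9500): 85.21373
T(2,0) (trapezoid, 4 panels, h=0.4750): 74.70703
T(3,0) (trapezoid, 8 panels, h=0.2375): 71.98087
T(1,1) = 85.21373 + (85.21373 − 122.05870)/3 = 72.93207
T(2,1) = 74.70703 + (74.70703 − 85.21373)/3 = 71.20480
T(3,1) = 71.98087 + (71.98087 − 74.70703)/3 = 71.07215
T(2,2) = 71.20480 + (71.20480 − 72.93207)/15 = 71.08965
T(3,2) = 71.07215 + (71.07215 − 71.20480)/15 = 71.06331
T(3,3) = 71.06331 + (71.06331 − 71.08965)/63 = 71.06289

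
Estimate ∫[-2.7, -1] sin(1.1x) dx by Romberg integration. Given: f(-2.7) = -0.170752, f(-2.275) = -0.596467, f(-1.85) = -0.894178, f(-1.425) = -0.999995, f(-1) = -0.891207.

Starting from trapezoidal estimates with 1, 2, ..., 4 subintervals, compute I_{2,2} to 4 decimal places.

I_{0,0} (trapezoid, 1 panel, h=1.7000): -0.902665
I_{1,0} (trapezoid, 2 panels, h=0.8500): -1.211384
I_{2,0} (trapezoid, 4 panels, h=0.4250): -1.284188
I_{1,1} = -1.211384 + (-1.211384 − (-0.902665))/3 = -1.314290
I_{2,1} = -1.284188 + (-1.284188 − (-1.211384))/3 = -1.308456
I_{2,2} = -1.308456 + (-1.308456 − (-1.314290))/15 = -1.308067

-1.3081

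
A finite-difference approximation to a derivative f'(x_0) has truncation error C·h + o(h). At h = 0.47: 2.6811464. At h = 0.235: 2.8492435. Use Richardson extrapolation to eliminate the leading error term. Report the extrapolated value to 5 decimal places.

3.01734

Extrapolated value = (2·A(h/2) − A(h)) / (2 − 1)
= (2·2.8492435 − 2.6811464) / 1
= 3.0173406 / 1 = 3.0173406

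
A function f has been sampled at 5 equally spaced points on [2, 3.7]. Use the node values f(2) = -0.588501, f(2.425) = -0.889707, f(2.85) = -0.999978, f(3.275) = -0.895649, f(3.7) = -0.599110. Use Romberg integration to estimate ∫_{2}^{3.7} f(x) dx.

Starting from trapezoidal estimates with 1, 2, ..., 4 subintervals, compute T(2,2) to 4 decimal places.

T(0,0) (trapezoid, 1 panel, h=1.7000): -1.009469
T(1,0) (trapezoid, 2 panels, h=0.8500): -1.354716
T(2,0) (trapezoid, 4 panels, h=0.4250): -1.436134
T(1,1) = -1.354716 + (-1.354716 − (-1.009469))/3 = -1.469798
T(2,1) = -1.436134 + (-1.436134 − (-1.354716))/3 = -1.463273
T(2,2) = -1.463273 + (-1.463273 − (-1.469798))/15 = -1.462838

-1.4628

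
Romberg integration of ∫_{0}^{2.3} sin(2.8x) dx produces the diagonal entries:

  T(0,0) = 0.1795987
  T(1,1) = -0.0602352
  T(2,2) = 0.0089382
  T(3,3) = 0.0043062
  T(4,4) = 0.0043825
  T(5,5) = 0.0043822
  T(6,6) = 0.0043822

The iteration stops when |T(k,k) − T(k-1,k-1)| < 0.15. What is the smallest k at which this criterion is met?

|T(1,1) − T(0,0)| = 0.2398339 ≥ 0.15
|T(2,2) − T(1,1)| = 0.0691734 < 0.15

k = 2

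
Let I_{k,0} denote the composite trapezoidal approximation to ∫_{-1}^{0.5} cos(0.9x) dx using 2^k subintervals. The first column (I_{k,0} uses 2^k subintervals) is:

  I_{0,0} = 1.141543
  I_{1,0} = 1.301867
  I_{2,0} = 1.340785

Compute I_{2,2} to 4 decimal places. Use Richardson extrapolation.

1.3537

Richardson extrapolation on the trapezoidal column (denominator 4−1=3):
I_{1,1} = 1.301867 + (1.301867 − 1.141543)/3 = 1.355308
I_{2,1} = (4·1.340785 − 1.301867) / 3 = 1.353758
I_{2,2} = (16·1.353758 − 1.355308) / 15 = 1.353655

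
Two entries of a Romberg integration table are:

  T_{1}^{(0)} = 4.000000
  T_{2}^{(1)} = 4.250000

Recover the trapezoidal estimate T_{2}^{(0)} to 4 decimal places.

4.1875

From T_{2}^{(1)} = (4·T_{2}^{(0)} − T_{1}^{(0)})/3, solve for T_{2}^{(0)}:
4·T_{2}^{(0)} = 3·4.250000 + 4.000000 = 16.750000
T_{2}^{(0)} = 4.187500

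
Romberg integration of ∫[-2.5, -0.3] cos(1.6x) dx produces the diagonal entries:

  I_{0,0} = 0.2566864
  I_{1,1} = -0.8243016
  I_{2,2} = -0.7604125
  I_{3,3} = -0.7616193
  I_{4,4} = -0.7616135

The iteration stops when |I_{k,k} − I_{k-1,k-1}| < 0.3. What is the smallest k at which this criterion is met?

k = 2

|I_{1,1} − I_{0,0}| = 1.0809880 ≥ 0.3
|I_{2,2} − I_{1,1}| = 0.0638891 < 0.3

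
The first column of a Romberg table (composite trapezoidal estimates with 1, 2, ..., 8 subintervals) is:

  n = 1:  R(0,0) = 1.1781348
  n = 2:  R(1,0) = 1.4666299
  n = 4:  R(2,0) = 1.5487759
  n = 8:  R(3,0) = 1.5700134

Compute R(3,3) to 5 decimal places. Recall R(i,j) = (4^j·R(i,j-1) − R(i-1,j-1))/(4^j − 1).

1.57716

Richardson extrapolation on the trapezoidal column (denominator 4−1=3):
R(1,1) = 1.4666299 + (1.4666299 − 1.1781348)/3 = 1.5627949
R(2,1) = 1.5487759 + (1.5487759 − 1.4666299)/3 = 1.5761579
R(3,1) = (4·1.5700134 − 1.5487759) / 3 = 1.5770926
R(2,2) = (16·1.5761579 − 1.5627949) / 15 = 1.5770488
R(3,2) = 1.5770926 + (1.5770926 − 1.5761579)/15 = 1.5771549
R(3,3) = 1.5771549 + (1.5771549 − 1.5770488)/63 = 1.5771566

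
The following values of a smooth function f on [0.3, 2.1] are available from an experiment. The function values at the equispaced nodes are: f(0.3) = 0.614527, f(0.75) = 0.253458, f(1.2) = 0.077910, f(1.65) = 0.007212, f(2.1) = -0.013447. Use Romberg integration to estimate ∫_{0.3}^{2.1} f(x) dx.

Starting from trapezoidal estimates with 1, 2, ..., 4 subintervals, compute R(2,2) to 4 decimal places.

0.2697

R(0,0) (trapezoid, 1 panel, h=1.8000): 0.540972
R(1,0) (trapezoid, 2 panels, h=0.9000): 0.340605
R(2,0) (trapezoid, 4 panels, h=0.4500): 0.287604
R(1,1) = 0.340605 + (0.340605 − 0.540972)/3 = 0.273816
R(2,1) = 0.287604 + (0.287604 − 0.340605)/3 = 0.269937
R(2,2) = 0.269937 + (0.269937 − 0.273816)/15 = 0.269678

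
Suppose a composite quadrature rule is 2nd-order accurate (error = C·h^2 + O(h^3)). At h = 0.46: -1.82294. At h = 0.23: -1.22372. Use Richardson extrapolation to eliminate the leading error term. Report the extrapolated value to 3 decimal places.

-1.024

The leading error scales as h^2; refining by a factor of 2 reduces it by 2^2 = 4.
Extrapolated value = (4·A(h/2) − A(h)) / (4 − 1)
= (4·(-1.22372) − (-1.82294)) / 3
= -3.07194 / 3 = -1.02398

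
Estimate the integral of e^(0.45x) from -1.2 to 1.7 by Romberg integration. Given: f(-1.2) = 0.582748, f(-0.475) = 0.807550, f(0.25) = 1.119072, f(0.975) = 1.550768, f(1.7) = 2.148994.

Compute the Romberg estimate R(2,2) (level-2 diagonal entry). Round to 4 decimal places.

R(0,0) (trapezoid, 1 panel, h=2.9000): 3.961026
R(1,0) (trapezoid, 2 panels, h=1.4500): 3.603167
R(2,0) (trapezoid, 4 panels, h=0.7250): 3.511364
R(1,1) = 3.603167 + (3.603167 − 3.961026)/3 = 3.483881
R(2,1) = 3.511364 + (3.511364 − 3.603167)/3 = 3.480763
R(2,2) = 3.480763 + (3.480763 − 3.483881)/15 = 3.480555

3.4806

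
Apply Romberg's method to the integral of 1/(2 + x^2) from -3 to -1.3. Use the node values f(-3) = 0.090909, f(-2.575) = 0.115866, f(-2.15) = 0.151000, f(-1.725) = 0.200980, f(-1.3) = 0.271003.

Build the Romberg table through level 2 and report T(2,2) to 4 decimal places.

0.2736

T(0,0) (trapezoid, 1 panel, h=1.7000): 0.307625
T(1,0) (trapezoid, 2 panels, h=0.8500): 0.282163
T(2,0) (trapezoid, 4 panels, h=0.4250): 0.275741
T(1,1) = 0.282163 + (0.282163 − 0.307625)/3 = 0.273676
T(2,1) = 0.275741 + (0.275741 − 0.282163)/3 = 0.273600
T(2,2) = 0.273600 + (0.273600 − 0.273676)/15 = 0.273595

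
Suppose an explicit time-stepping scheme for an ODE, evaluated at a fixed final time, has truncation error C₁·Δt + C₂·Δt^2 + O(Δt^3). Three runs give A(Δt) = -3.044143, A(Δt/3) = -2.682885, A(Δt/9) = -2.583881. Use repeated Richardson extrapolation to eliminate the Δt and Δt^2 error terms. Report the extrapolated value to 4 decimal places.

-2.5384

First eliminate the Δt term (factor 3^1 = 3):
  B₁ = (3·(-2.682885) − (-3.044143))/2 = -2.502256
  B₂ = (3·(-2.583881) − (-2.682885))/2 = -2.534379
Then eliminate the Δt^2 term (factor 3^2 = 9):
  (9·(-2.534379) − (-2.502256))/8 = -2.538394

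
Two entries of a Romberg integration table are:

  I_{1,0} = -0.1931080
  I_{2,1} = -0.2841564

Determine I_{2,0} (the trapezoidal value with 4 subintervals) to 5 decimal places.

-0.26139

From I_{2,1} = (4·I_{2,0} − I_{1,0})/3, solve for I_{2,0}:
4·I_{2,0} = 3·(-0.2841564) + (-0.1931080) = -1.0455772
I_{2,0} = -0.2613943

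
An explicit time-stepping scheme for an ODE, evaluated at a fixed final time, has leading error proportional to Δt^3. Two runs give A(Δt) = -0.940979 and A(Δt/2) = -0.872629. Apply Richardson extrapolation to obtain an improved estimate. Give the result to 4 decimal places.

-0.8629

Extrapolated value = (8·A(Δt/2) − A(Δt)) / (8 − 1)
= (8·(-0.872629) − (-0.940979)) / 7
= -6.040053 / 7 = -0.862865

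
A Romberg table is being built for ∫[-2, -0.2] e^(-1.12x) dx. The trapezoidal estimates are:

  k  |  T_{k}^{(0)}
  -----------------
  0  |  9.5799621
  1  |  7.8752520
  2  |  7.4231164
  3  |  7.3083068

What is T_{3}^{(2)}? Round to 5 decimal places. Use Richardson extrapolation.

Richardson extrapolation on the trapezoidal column (denominator 4−1=3):
T_{2}^{(1)} = (4·7.4231164 − 7.8752520) / 3 = 7.2724045
T_{3}^{(1)} = 7.3083068 + (7.3083068 − 7.4231164)/3 = 7.2700369
T_{3}^{(2)} = 7.2700369 + (7.2700369 − 7.2724045)/15 = 7.2698791

7.26988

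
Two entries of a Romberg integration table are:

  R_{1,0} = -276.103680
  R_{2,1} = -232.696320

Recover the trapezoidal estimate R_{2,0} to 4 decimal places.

-243.5482

From R_{2,1} = (4·R_{2,0} − R_{1,0})/3, solve for R_{2,0}:
4·R_{2,0} = 3·(-232.696320) + (-276.103680) = -974.192640
R_{2,0} = -243.548160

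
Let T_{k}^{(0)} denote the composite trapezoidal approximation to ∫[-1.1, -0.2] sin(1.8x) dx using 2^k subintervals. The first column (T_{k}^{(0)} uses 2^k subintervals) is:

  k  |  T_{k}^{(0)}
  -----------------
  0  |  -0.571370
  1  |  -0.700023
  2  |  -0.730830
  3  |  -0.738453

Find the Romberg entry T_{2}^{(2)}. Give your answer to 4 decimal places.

-0.7410

T_{1}^{(1)} = -0.700023 + (-0.700023 − (-0.571370))/3 = -0.742907
T_{2}^{(1)} = (4·(-0.730830) − (-0.700023)) / 3 = -0.741099
T_{2}^{(2)} = (16·(-0.741099) − (-0.742907)) / 15 = -0.740978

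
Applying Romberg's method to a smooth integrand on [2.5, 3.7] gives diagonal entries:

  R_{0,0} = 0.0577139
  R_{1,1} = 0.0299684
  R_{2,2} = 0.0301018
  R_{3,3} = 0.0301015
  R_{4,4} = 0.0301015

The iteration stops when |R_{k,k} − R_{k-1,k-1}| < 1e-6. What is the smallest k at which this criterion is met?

|R_{1,1} − R_{0,0}| = 0.0277455 ≥ 1e-6
|R_{2,2} − R_{1,1}| = 0.0001334 ≥ 1e-6
|R_{3,3} − R_{2,2}| = 0.0000003 < 1e-6

k = 3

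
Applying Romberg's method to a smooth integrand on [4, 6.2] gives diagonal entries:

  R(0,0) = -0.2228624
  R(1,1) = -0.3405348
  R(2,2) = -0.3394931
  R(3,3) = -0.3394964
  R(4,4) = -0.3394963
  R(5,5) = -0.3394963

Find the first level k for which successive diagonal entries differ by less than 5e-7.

k = 4

|R(1,1) − R(0,0)| = 0.1176724 ≥ 5e-7
|R(2,2) − R(1,1)| = 0.0010417 ≥ 5e-7
|R(3,3) − R(2,2)| = 0.0000033 ≥ 5e-7
|R(4,4) − R(3,3)| = 0.0000001 < 5e-7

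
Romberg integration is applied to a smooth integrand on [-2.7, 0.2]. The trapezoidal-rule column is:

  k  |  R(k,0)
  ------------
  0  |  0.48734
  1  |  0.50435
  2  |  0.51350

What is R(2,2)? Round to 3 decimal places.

Richardson extrapolation on the trapezoidal column (denominator 4−1=3):
R(1,1) = 0.50435 + (0.50435 − 0.48734)/3 = 0.51002
R(2,1) = 0.51350 + (0.51350 − 0.50435)/3 = 0.51655
R(2,2) = (16·0.51655 − 0.51002) / 15 = 0.51699
(Column j=1 coincides with Simpson's rule on the same nodes.)

0.517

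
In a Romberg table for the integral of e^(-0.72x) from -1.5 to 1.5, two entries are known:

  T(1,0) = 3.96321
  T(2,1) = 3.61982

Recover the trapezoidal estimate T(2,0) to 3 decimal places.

3.706

From T(2,1) = (4·T(2,0) − T(1,0))/3, solve for T(2,0):
4·T(2,0) = 3·3.61982 + 3.96321 = 14.82267
T(2,0) = 3.70567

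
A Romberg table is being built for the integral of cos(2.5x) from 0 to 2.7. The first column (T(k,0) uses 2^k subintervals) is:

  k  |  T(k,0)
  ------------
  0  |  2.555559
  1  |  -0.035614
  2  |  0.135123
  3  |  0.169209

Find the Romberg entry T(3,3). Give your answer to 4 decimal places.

0.1785

Richardson extrapolation on the trapezoidal column (denominator 4−1=3):
T(1,1) = (4·(-0.035614) − 2.555559) / 3 = -0.899338
T(2,1) = (4·0.135123 − (-0.035614)) / 3 = 0.192035
T(3,1) = 0.169209 + (0.169209 − 0.135123)/3 = 0.180571
T(2,2) = (16·0.192035 − (-0.899338)) / 15 = 0.264793
T(3,2) = 0.180571 + (0.180571 − 0.192035)/15 = 0.179807
T(3,3) = (64·0.179807 − 0.264793) / 63 = 0.178458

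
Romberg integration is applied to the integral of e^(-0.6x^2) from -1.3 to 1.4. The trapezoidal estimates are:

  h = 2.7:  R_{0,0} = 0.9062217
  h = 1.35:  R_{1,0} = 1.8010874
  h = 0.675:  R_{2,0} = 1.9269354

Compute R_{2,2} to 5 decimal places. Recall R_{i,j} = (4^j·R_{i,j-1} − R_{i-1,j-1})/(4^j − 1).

Richardson extrapolation on the trapezoidal column (denominator 4−1=3):
R_{1,1} = (4·1.8010874 − 0.9062217) / 3 = 2.0993760
R_{2,1} = 1.9269354 + (1.9269354 − 1.8010874)/3 = 1.9688847
R_{2,2} = (16·1.9688847 − 2.0993760) / 15 = 1.9601853

1.96019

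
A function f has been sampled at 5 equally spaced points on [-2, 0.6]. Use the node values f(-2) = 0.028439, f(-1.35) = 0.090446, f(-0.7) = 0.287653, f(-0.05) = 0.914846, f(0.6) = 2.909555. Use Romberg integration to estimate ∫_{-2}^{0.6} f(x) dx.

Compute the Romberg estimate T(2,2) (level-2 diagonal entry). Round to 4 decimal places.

T(0,0) (trapezoid, 1 panel, h=2.6000): 3.819392
T(1,0) (trapezoid, 2 panels, h=1.3000): 2.283645
T(2,0) (trapezoid, 4 panels, h=0.6500): 1.795262
T(1,1) = 2.283645 + (2.283645 − 3.819392)/3 = 1.771729
T(2,1) = 1.795262 + (1.795262 − 2.283645)/3 = 1.632468
T(2,2) = 1.632468 + (1.632468 − 1.771729)/15 = 1.623184

1.6232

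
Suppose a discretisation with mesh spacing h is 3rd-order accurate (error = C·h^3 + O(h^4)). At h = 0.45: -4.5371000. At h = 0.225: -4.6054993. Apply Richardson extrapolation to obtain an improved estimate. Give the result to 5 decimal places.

The leading error scales as h^3; refining by a factor of 2 reduces it by 2^3 = 8.
Extrapolated value = (8·A(h/2) − A(h)) / (8 − 1)
= (8·(-4.6054993) − (-4.5371000)) / 7
= -32.3068944 / 7 = -4.6152706

-4.61527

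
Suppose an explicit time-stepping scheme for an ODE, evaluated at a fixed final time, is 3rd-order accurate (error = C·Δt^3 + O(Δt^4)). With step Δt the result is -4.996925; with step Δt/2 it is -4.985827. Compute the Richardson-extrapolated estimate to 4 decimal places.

The leading error scales as Δt^3; refining by a factor of 2 reduces it by 2^3 = 8.
Extrapolated value = (8·A(Δt/2) − A(Δt)) / (8 − 1)
= (8·(-4.985827) − (-4.996925)) / 7
= -34.889691 / 7 = -4.984242

-4.9842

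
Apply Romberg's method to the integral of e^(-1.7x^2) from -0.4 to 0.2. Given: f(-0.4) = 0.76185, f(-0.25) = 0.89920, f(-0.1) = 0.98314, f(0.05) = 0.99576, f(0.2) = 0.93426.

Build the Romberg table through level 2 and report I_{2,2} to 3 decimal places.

0.562

I_{0,0} (trapezoid, 1 panel, h=0.6000): 0.50883
I_{1,0} (trapezoid, 2 panels, h=0.3000): 0.54936
I_{2,0} (trapezoid, 4 panels, h=0.1500): 0.55892
I_{1,1} = 0.54936 + (0.54936 − 0.50883)/3 = 0.56287
I_{2,1} = 0.55892 + (0.55892 − 0.54936)/3 = 0.56211
I_{2,2} = 0.56211 + (0.56211 − 0.56287)/15 = 0.56206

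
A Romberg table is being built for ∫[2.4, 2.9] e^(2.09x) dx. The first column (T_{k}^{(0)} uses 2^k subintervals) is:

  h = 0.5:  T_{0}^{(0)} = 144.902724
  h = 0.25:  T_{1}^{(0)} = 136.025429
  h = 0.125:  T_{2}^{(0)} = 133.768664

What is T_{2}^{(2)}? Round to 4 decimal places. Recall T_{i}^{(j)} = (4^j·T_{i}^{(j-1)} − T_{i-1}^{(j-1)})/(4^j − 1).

133.0131

T_{1}^{(1)} = 136.025429 + (136.025429 − 144.902724)/3 = 133.066331
T_{2}^{(1)} = 133.768664 + (133.768664 − 136.025429)/3 = 133.016409
T_{2}^{(2)} = 133.016409 + (133.016409 − 133.066331)/15 = 133.013081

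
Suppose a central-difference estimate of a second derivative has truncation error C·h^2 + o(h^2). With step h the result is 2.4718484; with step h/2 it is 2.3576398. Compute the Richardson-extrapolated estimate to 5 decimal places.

The leading error scales as h^2; refining by a factor of 2 reduces it by 2^2 = 4.
Extrapolated value = (4·A(h/2) − A(h)) / (4 − 1)
= (4·2.3576398 − 2.4718484) / 3
= 6.9587108 / 3 = 2.3195703

2.31957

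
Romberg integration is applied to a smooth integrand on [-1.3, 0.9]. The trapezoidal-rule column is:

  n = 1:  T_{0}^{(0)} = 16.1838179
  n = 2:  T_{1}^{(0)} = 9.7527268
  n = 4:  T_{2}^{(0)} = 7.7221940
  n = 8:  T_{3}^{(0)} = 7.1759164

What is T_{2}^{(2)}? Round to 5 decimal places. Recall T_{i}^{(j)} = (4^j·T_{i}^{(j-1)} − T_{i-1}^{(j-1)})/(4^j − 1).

7.00777

T_{1}^{(1)} = 9.7527268 + (9.7527268 − 16.1838179)/3 = 7.6090298
T_{2}^{(1)} = (4·7.7221940 − 9.7527268) / 3 = 7.0453497
T_{2}^{(2)} = (16·7.0453497 − 7.6090298) / 15 = 7.0077710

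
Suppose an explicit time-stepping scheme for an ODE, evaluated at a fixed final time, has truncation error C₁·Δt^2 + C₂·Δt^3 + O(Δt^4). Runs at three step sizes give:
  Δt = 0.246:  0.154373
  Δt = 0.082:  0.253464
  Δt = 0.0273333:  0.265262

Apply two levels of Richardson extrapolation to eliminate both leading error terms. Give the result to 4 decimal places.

First eliminate the Δt^2 term (factor 3^2 = 9):
  B₁ = (9·0.253464 − 0.154373)/8 = 0.265850
  B₂ = (9·0.265262 − 0.253464)/8 = 0.266737
Then eliminate the Δt^3 term (factor 3^3 = 27):
  (27·0.266737 − 0.265850)/26 = 0.266771

0.2668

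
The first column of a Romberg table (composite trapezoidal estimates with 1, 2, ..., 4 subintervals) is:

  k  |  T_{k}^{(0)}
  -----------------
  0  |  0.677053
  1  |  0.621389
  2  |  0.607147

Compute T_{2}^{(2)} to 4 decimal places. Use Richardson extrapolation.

Richardson extrapolation on the trapezoidal column (denominator 4−1=3):
T_{1}^{(1)} = (4·0.621389 − 0.677053) / 3 = 0.602834
T_{2}^{(1)} = (4·0.607147 − 0.621389) / 3 = 0.602400
T_{2}^{(2)} = (16·0.602400 − 0.602834) / 15 = 0.602371

0.6024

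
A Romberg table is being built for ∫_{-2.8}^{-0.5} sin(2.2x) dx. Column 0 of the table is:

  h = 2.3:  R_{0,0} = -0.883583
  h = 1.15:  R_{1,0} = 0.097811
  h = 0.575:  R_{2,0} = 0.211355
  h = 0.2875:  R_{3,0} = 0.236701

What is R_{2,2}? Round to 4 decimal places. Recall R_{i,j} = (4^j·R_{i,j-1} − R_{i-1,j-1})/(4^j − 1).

R_{1,1} = (4·0.097811 − (-0.883583)) / 3 = 0.424942
R_{2,1} = (4·0.211355 − 0.097811) / 3 = 0.249203
R_{2,2} = 0.249203 + (0.249203 − 0.424942)/15 = 0.237487

0.2375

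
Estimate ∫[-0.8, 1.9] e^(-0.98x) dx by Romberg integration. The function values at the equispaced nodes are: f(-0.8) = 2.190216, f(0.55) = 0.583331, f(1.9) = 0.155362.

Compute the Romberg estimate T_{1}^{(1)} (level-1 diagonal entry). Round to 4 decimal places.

2.1055

T_{0}^{(0)} (trapezoid, 1 panel, h=2.7000): 3.166530
T_{1}^{(0)} (trapezoid, 2 panels, h=1.3500): 2.370762
T_{1}^{(1)} = 2.370762 + (2.370762 − 3.166530)/3 = 2.105506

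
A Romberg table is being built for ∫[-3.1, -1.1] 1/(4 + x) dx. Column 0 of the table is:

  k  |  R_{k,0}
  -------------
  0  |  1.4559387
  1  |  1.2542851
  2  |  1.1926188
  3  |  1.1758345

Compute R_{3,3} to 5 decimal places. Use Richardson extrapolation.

1.17010

Richardson extrapolation on the trapezoidal column (denominator 4−1=3):
R_{1,1} = 1.2542851 + (1.2542851 − 1.4559387)/3 = 1.1870672
R_{2,1} = 1.1926188 + (1.1926188 − 1.2542851)/3 = 1.1720634
R_{3,1} = (4·1.1758345 − 1.1926188) / 3 = 1.1702397
R_{2,2} = 1.1720634 + (1.1720634 − 1.1870672)/15 = 1.1710631
R_{3,2} = 1.1702397 + (1.1702397 − 1.1720634)/15 = 1.1701181
R_{3,3} = 1.1701181 + (1.1701181 − 1.1710631)/63 = 1.1701031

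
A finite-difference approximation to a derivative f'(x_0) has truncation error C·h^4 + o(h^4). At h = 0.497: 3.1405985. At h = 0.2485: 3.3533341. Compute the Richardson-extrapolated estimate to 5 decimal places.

The leading error scales as h^4; refining by a factor of 2 reduces it by 2^4 = 16.
Extrapolated value = (16·A(h/2) − A(h)) / (16 − 1)
= (16·3.3533341 − 3.1405985) / 15
= 50.5127471 / 15 = 3.3675165

3.36752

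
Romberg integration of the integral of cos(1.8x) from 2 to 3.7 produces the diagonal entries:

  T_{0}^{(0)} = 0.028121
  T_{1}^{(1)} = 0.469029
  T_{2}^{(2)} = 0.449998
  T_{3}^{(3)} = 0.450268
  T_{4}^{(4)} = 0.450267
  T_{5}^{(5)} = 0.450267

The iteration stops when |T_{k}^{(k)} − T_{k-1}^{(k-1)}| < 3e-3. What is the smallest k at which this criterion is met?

|T_{1}^{(1)} − T_{0}^{(0)}| = 0.440908 ≥ 3e-3
|T_{2}^{(2)} − T_{1}^{(1)}| = 0.019031 ≥ 3e-3
|T_{3}^{(3)} − T_{2}^{(2)}| = 0.000270 < 3e-3

k = 3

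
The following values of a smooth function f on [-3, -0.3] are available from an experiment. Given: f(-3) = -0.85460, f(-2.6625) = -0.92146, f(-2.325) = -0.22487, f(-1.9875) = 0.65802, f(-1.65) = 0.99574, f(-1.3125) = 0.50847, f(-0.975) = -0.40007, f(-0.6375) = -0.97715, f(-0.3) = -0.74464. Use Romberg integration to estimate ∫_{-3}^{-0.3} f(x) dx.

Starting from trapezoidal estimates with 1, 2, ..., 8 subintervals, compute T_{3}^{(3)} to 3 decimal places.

-0.420

T_{0}^{(0)} (trapezoid, 1 panel, h=2.7000): -2.15897
T_{1}^{(0)} (trapezoid, 2 panels, h=1.3500): 0.26476
T_{2}^{(0)} (trapezoid, 4 panels, h=0.6750): -0.28945
T_{3}^{(0)} (trapezoid, 8 panels, h=0.3375): -0.39182
T_{1}^{(1)} = 0.26476 + (0.26476 − (-2.15897))/3 = 1.07267
T_{2}^{(1)} = -0.28945 + (-0.28945 − 0.26476)/3 = -0.47419
T_{3}^{(1)} = -0.39182 + (-0.39182 − (-0.28945))/3 = -0.42594
T_{2}^{(2)} = -0.47419 + (-0.47419 − 1.07267)/15 = -0.57731
T_{3}^{(2)} = -0.42594 + (-0.42594 − (-0.47419))/15 = -0.42272
T_{3}^{(3)} = -0.42272 + (-0.42272 − (-0.57731))/63 = -0.42027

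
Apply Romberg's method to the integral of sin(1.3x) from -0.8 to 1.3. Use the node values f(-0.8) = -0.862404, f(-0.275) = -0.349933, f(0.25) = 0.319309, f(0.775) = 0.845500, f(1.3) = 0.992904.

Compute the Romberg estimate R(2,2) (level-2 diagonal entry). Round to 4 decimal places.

0.4807

R(0,0) (trapezoid, 1 panel, h=2.1000): 0.137025
R(1,0) (trapezoid, 2 panels, h=1.0500): 0.403787
R(2,0) (trapezoid, 4 panels, h=0.5250): 0.462066
R(1,1) = 0.403787 + (0.403787 − 0.137025)/3 = 0.492708
R(2,1) = 0.462066 + (0.462066 − 0.403787)/3 = 0.481492
R(2,2) = 0.481492 + (0.481492 − 0.492708)/15 = 0.480744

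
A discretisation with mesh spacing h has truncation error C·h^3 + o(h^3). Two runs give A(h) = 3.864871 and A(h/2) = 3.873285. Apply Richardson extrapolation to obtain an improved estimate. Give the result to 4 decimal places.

3.8745

The leading error scales as h^3; refining by a factor of 2 reduces it by 2^3 = 8.
Extrapolated value = (8·A(h/2) − A(h)) / (8 − 1)
= (8·3.873285 − 3.864871) / 7
= 27.121409 / 7 = 3.874487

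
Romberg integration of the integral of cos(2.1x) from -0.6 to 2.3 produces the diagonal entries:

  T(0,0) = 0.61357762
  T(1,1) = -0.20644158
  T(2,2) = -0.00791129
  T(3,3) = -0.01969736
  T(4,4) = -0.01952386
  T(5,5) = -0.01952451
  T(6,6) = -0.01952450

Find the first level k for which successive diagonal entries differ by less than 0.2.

k = 2

|T(1,1) − T(0,0)| = 0.82001920 ≥ 0.2
|T(2,2) − T(1,1)| = 0.19853029 < 0.2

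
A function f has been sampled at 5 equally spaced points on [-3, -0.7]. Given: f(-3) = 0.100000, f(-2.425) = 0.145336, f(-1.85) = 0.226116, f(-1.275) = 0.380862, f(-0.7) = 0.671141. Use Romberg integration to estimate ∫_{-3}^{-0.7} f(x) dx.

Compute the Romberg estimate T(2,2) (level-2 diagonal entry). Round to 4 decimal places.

0.6376

T(0,0) (trapezoid, 1 panel, h=2.3000): 0.886812
T(1,0) (trapezoid, 2 panels, h=1.1500): 0.703439
T(2,0) (trapezoid, 4 panels, h=0.5750): 0.654284
T(1,1) = 0.703439 + (0.703439 − 0.886812)/3 = 0.642315
T(2,1) = 0.654284 + (0.654284 − 0.703439)/3 = 0.637899
T(2,2) = 0.637899 + (0.637899 − 0.642315)/15 = 0.637605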